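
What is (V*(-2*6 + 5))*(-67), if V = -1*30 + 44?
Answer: 6566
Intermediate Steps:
V = 14 (V = -30 + 44 = 14)
(V*(-2*6 + 5))*(-67) = (14*(-2*6 + 5))*(-67) = (14*(-12 + 5))*(-67) = (14*(-7))*(-67) = -98*(-67) = 6566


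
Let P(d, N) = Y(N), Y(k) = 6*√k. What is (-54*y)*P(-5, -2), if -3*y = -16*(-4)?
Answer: 6912*I*√2 ≈ 9775.0*I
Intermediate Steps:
P(d, N) = 6*√N
y = -64/3 (y = -(-16)*(-4)/3 = -⅓*64 = -64/3 ≈ -21.333)
(-54*y)*P(-5, -2) = (-54*(-64/3))*(6*√(-2)) = 1152*(6*(I*√2)) = 1152*(6*I*√2) = 6912*I*√2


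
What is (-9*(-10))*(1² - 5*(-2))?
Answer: 990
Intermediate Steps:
(-9*(-10))*(1² - 5*(-2)) = 90*(1 + 10) = 90*11 = 990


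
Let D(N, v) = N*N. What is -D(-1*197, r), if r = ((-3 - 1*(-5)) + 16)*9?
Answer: -38809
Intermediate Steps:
r = 162 (r = ((-3 + 5) + 16)*9 = (2 + 16)*9 = 18*9 = 162)
D(N, v) = N²
-D(-1*197, r) = -(-1*197)² = -1*(-197)² = -1*38809 = -38809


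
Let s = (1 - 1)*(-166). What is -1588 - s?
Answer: -1588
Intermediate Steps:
s = 0 (s = 0*(-166) = 0)
-1588 - s = -1588 - 1*0 = -1588 + 0 = -1588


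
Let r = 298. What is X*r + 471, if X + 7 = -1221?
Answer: -365473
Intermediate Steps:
X = -1228 (X = -7 - 1221 = -1228)
X*r + 471 = -1228*298 + 471 = -365944 + 471 = -365473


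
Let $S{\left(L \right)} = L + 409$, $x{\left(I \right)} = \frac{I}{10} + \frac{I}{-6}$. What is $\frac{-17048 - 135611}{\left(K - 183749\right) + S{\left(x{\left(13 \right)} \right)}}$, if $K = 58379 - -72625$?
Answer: $\frac{2289885}{785053} \approx 2.9169$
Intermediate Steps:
$x{\left(I \right)} = - \frac{I}{15}$ ($x{\left(I \right)} = I \frac{1}{10} + I \left(- \frac{1}{6}\right) = \frac{I}{10} - \frac{I}{6} = - \frac{I}{15}$)
$K = 131004$ ($K = 58379 + 72625 = 131004$)
$S{\left(L \right)} = 409 + L$
$\frac{-17048 - 135611}{\left(K - 183749\right) + S{\left(x{\left(13 \right)} \right)}} = \frac{-17048 - 135611}{\left(131004 - 183749\right) + \left(409 - \frac{13}{15}\right)} = - \frac{152659}{\left(131004 - 183749\right) + \left(409 - \frac{13}{15}\right)} = - \frac{152659}{-52745 + \frac{6122}{15}} = - \frac{152659}{- \frac{785053}{15}} = \left(-152659\right) \left(- \frac{15}{785053}\right) = \frac{2289885}{785053}$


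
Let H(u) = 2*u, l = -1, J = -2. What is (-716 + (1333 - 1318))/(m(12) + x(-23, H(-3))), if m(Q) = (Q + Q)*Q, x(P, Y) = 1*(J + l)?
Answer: -701/285 ≈ -2.4596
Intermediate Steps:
x(P, Y) = -3 (x(P, Y) = 1*(-2 - 1) = 1*(-3) = -3)
m(Q) = 2*Q² (m(Q) = (2*Q)*Q = 2*Q²)
(-716 + (1333 - 1318))/(m(12) + x(-23, H(-3))) = (-716 + (1333 - 1318))/(2*12² - 3) = (-716 + 15)/(2*144 - 3) = -701/(288 - 3) = -701/285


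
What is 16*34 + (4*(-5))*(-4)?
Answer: 624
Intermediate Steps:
16*34 + (4*(-5))*(-4) = 544 - 20*(-4) = 544 + 80 = 624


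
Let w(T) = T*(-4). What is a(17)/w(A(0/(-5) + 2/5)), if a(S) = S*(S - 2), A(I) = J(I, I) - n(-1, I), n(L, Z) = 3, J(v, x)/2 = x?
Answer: 1275/44 ≈ 28.977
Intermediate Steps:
J(v, x) = 2*x
A(I) = -3 + 2*I (A(I) = 2*I - 1*3 = 2*I - 3 = -3 + 2*I)
w(T) = -4*T
a(S) = S*(-2 + S)
a(17)/w(A(0/(-5) + 2/5)) = (17*(-2 + 17))/((-4*(-3 + 2*(0/(-5) + 2/5)))) = (17*15)/((-4*(-3 + 2*(0*(-1/5) + 2*(1/5))))) = 255/((-4*(-3 + 2*(0 + 2/5)))) = 255/((-4*(-3 + 2*(2/5)))) = 255/((-4*(-3 + 4/5))) = 255/((-4*(-11/5))) = 255/(44/5) = 255*(5/44) = 1275/44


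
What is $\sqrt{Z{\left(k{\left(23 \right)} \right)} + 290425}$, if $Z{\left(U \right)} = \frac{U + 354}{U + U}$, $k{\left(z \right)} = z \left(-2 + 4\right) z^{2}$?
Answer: $\frac{\sqrt{81272964381}}{529} \approx 538.91$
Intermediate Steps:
$k{\left(z \right)} = 2 z^{3}$ ($k{\left(z \right)} = z 2 z^{2} = 2 z z^{2} = 2 z^{3}$)
$Z{\left(U \right)} = \frac{354 + U}{2 U}$
$\sqrt{Z{\left(k{\left(23 \right)} \right)} + 290425} = \sqrt{\frac{354 + 2 \cdot 23^{3}}{2 \cdot 2 \cdot 23^{3}} + 290425} = \sqrt{\frac{354 + 2 \cdot 12167}{2 \cdot 2 \cdot 12167} + 290425} = \sqrt{\frac{354 + 24334}{2 \cdot 24334} + 290425} = \sqrt{\frac{1}{2} \cdot \frac{1}{24334} \cdot 24688 + 290425} = \sqrt{\frac{6172}{12167} + 290425} = \sqrt{\frac{3533607147}{12167}} = \frac{\sqrt{81272964381}}{529}$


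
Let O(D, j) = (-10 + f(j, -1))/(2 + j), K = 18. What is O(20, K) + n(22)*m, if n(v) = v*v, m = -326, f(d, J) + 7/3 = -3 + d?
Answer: -2366758/15 ≈ -1.5778e+5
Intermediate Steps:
f(d, J) = -16/3 + d (f(d, J) = -7/3 + (-3 + d) = -16/3 + d)
O(D, j) = (-46/3 + j)/(2 + j) (O(D, j) = (-10 + (-16/3 + j))/(2 + j) = (-46/3 + j)/(2 + j))
n(v) = v²
O(20, K) + n(22)*m = (-46/3 + 18)/(2 + 18) + 22²*(-326) = (8/3)/20 + 484*(-326) = (1/20)*(8/3) - 157784 = 2/15 - 157784 = -2366758/15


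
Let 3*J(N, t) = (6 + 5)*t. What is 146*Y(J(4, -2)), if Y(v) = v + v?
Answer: -6424/3 ≈ -2141.3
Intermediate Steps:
J(N, t) = 11*t/3 (J(N, t) = ((6 + 5)*t)/3 = (11*t)/3 = 11*t/3)
Y(v) = 2*v
146*Y(J(4, -2)) = 146*(2*((11/3)*(-2))) = 146*(2*(-22/3)) = 146*(-44/3) = -6424/3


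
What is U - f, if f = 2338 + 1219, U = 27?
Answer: -3530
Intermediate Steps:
f = 3557
U - f = 27 - 1*3557 = 27 - 3557 = -3530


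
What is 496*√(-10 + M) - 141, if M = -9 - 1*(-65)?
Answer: -141 + 496*√46 ≈ 3223.0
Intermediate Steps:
M = 56 (M = -9 + 65 = 56)
496*√(-10 + M) - 141 = 496*√(-10 + 56) - 141 = 496*√46 - 141 = -141 + 496*√46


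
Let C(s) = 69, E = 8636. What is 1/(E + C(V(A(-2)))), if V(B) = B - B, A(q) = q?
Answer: 1/8705 ≈ 0.00011488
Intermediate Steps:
V(B) = 0
1/(E + C(V(A(-2)))) = 1/(8636 + 69) = 1/8705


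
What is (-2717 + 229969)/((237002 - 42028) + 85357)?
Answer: 227252/280331 ≈ 0.81066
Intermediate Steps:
(-2717 + 229969)/((237002 - 42028) + 85357) = 227252/(194974 + 85357) = 227252/280331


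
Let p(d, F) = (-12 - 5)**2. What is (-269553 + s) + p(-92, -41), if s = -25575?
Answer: -294839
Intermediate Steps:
p(d, F) = 289 (p(d, F) = (-17)**2 = 289)
(-269553 + s) + p(-92, -41) = (-269553 - 25575) + 289 = -295128 + 289 = -294839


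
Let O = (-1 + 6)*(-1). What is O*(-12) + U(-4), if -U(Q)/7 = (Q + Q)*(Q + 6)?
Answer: 172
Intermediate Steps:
O = -5 (O = 5*(-1) = -5)
U(Q) = -14*Q*(6 + Q) (U(Q) = -7*(Q + Q)*(Q + 6) = -7*2*Q*(6 + Q) = -14*Q*(6 + Q))
O*(-12) + U(-4) = -5*(-12) - 14*(-4)*(6 - 4) = 60 - 14*(-4)*2 = 60 + 112 = 172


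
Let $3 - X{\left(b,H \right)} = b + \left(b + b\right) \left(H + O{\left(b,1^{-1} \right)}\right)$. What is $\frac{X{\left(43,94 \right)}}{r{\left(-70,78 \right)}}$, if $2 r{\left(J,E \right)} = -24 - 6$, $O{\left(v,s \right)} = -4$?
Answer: $\frac{1556}{3} \approx 518.67$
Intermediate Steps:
$r{\left(J,E \right)} = -15$ ($r{\left(J,E \right)} = \frac{-24 - 6}{2} = \frac{1}{2} \left(-30\right) = -15$)
$X{\left(b,H \right)} = 3 - b - 2 b \left(-4 + H\right)$ ($X{\left(b,H \right)} = 3 - \left(b + \left(b + b\right) \left(H - 4\right)\right) = 3 - \left(b + 2 b \left(-4 + H\right)\right) = 3 - b - 2 b \left(-4 + H\right)$)
$\frac{X{\left(43,94 \right)}}{r{\left(-70,78 \right)}} = \frac{3 + 7 \cdot 43 - 188 \cdot 43}{-15} = \left(3 + 301 - 8084\right) \left(- \frac{1}{15}\right) = \left(-7780\right) \left(- \frac{1}{15}\right) = \frac{1556}{3}$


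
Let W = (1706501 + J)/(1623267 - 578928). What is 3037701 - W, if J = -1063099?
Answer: 44681534947/14709 ≈ 3.0377e+6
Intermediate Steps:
W = 9062/14709 (W = (1706501 - 1063099)/(1623267 - 578928) = 643402/1044339 = 643402*(1/1044339) = 9062/14709 ≈ 0.61609)
3037701 - W = 3037701 - 1*9062/14709 = 3037701 - 9062/14709 = 44681534947/14709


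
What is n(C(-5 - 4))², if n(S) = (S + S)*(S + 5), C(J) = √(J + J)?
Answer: -504 - 2160*I*√2 ≈ -504.0 - 3054.7*I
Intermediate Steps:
C(J) = √2*√J (C(J) = √(2*J) = √2*√J)
n(S) = 2*S*(5 + S) (n(S) = (2*S)*(5 + S) = 2*S*(5 + S))
n(C(-5 - 4))² = (2*(√2*√(-5 - 4))*(5 + √2*√(-5 - 4)))² = (2*(√2*√(-9))*(5 + √2*√(-9)))² = (2*(√2*(3*I))*(5 + √2*(3*I)))² = (2*(3*I*√2)*(5 + 3*I*√2))² = (6*I*√2*(5 + 3*I*√2))² = -72*(5 + 3*I*√2)²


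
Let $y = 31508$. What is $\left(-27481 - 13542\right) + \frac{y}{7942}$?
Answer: $- \frac{162886579}{3971} \approx -41019.0$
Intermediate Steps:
$\left(-27481 - 13542\right) + \frac{y}{7942} = \left(-27481 - 13542\right) + \frac{31508}{7942} = -41023 + 31508 \cdot \frac{1}{7942} = -41023 + \frac{15754}{3971} = - \frac{162886579}{3971}$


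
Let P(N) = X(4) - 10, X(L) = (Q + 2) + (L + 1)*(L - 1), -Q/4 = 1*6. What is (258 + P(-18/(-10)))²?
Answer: 58081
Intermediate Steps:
Q = -24 (Q = -4*6 = -24)
X(L) = -22 + (1 + L)*(-1 + L) (X(L) = (-24 + 2) + (L + 1)*(L - 1) = -22 + (1 + L)*(-1 + L))
P(N) = -17 (P(N) = (-23 + 4²) - 10 = (-23 + 16) - 10 = -7 - 10 = -17)
(258 + P(-18/(-10)))² = (258 - 17)² = 241² = 58081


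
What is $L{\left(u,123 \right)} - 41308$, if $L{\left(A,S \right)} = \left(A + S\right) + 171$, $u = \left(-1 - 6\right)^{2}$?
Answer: $-40965$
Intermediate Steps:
$u = 49$ ($u = \left(-7\right)^{2} = 49$)
$L{\left(A,S \right)} = 171 + A + S$
$L{\left(u,123 \right)} - 41308 = \left(171 + 49 + 123\right) - 41308 = 343 - 41308 = -40965$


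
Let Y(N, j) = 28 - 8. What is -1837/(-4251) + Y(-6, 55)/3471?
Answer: 165673/378339 ≈ 0.43790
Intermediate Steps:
Y(N, j) = 20
-1837/(-4251) + Y(-6, 55)/3471 = -1837/(-4251) + 20/3471 = -1837*(-1/4251) + 20*(1/3471) = 1837/4251 + 20/3471 = 165673/378339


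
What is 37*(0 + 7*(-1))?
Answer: -259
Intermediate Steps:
37*(0 + 7*(-1)) = 37*(0 - 7) = 37*(-7) = -259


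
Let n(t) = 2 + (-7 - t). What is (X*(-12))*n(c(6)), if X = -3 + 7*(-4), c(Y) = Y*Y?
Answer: -15252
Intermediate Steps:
c(Y) = Y²
X = -31 (X = -3 - 28 = -31)
n(t) = -5 - t
(X*(-12))*n(c(6)) = (-31*(-12))*(-5 - 1*6²) = 372*(-5 - 1*36) = 372*(-5 - 36) = 372*(-41) = -15252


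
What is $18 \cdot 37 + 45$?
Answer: $711$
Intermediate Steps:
$18 \cdot 37 + 45 = 666 + 45 = 711$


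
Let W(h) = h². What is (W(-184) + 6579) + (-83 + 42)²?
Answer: 42116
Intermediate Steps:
(W(-184) + 6579) + (-83 + 42)² = ((-184)² + 6579) + (-83 + 42)² = (33856 + 6579) + (-41)² = 40435 + 1681 = 42116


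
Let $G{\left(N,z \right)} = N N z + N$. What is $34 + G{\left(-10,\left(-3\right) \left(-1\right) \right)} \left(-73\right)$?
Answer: $-21136$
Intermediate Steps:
$G{\left(N,z \right)} = N + z N^{2}$ ($G{\left(N,z \right)} = N^{2} z + N = z N^{2} + N = N + z N^{2}$)
$34 + G{\left(-10,\left(-3\right) \left(-1\right) \right)} \left(-73\right) = 34 + - 10 \left(1 - 10 \left(\left(-3\right) \left(-1\right)\right)\right) \left(-73\right) = 34 + - 10 \left(1 - 30\right) \left(-73\right) = 34 + \left(-10\right) \left(-29\right) \left(-73\right) = 34 + 290 \left(-73\right) = 34 - 21170 = -21136$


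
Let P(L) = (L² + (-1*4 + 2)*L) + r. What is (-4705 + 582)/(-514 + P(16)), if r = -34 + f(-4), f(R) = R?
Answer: 4123/328 ≈ 12.570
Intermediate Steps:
r = -38 (r = -34 - 4 = -38)
P(L) = -38 + L² - 2*L (P(L) = (L² + (-1*4 + 2)*L) - 38 = (L² + (-4 + 2)*L) - 38 = (L² - 2*L) - 38 = -38 + L² - 2*L)
(-4705 + 582)/(-514 + P(16)) = (-4705 + 582)/(-514 + (-38 + 16² - 2*16)) = -4123/(-514 + (-38 + 256 - 32)) = -4123/(-514 + 186) = -4123/(-328) = -4123*(-1/328) = 4123/328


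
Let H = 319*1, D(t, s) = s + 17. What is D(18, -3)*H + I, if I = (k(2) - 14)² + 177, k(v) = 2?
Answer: 4787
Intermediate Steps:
D(t, s) = 17 + s
I = 321 (I = (2 - 14)² + 177 = (-12)² + 177 = 144 + 177 = 321)
H = 319
D(18, -3)*H + I = (17 - 3)*319 + 321 = 14*319 + 321 = 4466 + 321 = 4787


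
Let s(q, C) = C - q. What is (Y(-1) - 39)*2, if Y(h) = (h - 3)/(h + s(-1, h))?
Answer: -70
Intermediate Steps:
Y(h) = (-3 + h)/(1 + 2*h) (Y(h) = (h - 3)/(h + (h - 1*(-1))) = (-3 + h)/(h + (h + 1)) = (-3 + h)/(h + (1 + h)) = (-3 + h)/(1 + 2*h))
(Y(-1) - 39)*2 = ((-3 - 1)/(1 + 2*(-1)) - 39)*2 = (-4/(1 - 2) - 39)*2 = (-4/(-1) - 39)*2 = (-1*(-4) - 39)*2 = (4 - 39)*2 = -35*2 = -70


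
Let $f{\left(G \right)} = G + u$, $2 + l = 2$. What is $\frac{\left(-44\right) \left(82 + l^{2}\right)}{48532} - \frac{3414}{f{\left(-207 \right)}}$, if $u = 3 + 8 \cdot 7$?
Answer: $\frac{1876753}{81622} \approx 22.993$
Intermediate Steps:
$l = 0$ ($l = -2 + 2 = 0$)
$u = 59$ ($u = 3 + 56 = 59$)
$f{\left(G \right)} = 59 + G$ ($f{\left(G \right)} = G + 59 = 59 + G$)
$\frac{\left(-44\right) \left(82 + l^{2}\right)}{48532} - \frac{3414}{f{\left(-207 \right)}} = \frac{\left(-44\right) \left(82 + 0^{2}\right)}{48532} - \frac{3414}{59 - 207} = - 44 \left(82 + 0\right) \frac{1}{48532} - \frac{3414}{-148} = \left(-44\right) 82 \cdot \frac{1}{48532} - - \frac{1707}{74} = \left(-3608\right) \frac{1}{48532} + \frac{1707}{74} = - \frac{82}{1103} + \frac{1707}{74} = \frac{1876753}{81622}$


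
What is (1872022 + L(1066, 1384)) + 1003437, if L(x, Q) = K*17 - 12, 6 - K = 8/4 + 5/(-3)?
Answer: 8626630/3 ≈ 2.8755e+6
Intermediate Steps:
K = 17/3 (K = 6 - (8/4 + 5/(-3)) = 6 - (8*(¼) + 5*(-⅓)) = 6 - (2 - 5/3) = 6 - 1*⅓ = 6 - ⅓ = 17/3 ≈ 5.6667)
L(x, Q) = 253/3 (L(x, Q) = (17/3)*17 - 12 = 289/3 - 12 = 253/3)
(1872022 + L(1066, 1384)) + 1003437 = (1872022 + 253/3) + 1003437 = 5616319/3 + 1003437 = 8626630/3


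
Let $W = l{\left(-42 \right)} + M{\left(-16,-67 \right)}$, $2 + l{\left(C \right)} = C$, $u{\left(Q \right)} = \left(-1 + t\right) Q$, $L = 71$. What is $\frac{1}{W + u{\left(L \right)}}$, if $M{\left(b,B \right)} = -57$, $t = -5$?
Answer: $- \frac{1}{527} \approx -0.0018975$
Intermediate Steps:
$u{\left(Q \right)} = - 6 Q$ ($u{\left(Q \right)} = \left(-1 - 5\right) Q = - 6 Q$)
$l{\left(C \right)} = -2 + C$
$W = -101$ ($W = \left(-2 - 42\right) - 57 = -44 - 57 = -101$)
$\frac{1}{W + u{\left(L \right)}} = \frac{1}{-101 - 426} = \frac{1}{-527} = - \frac{1}{527}$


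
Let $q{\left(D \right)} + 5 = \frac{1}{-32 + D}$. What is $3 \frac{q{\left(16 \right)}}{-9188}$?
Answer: $\frac{243}{147008} \approx 0.001653$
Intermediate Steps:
$q{\left(D \right)} = -5 + \frac{1}{-32 + D}$
$3 \frac{q{\left(16 \right)}}{-9188} = 3 \frac{\frac{1}{-32 + 16} \left(161 - 80\right)}{-9188} = 3 \frac{161 - 80}{-16} \left(- \frac{1}{9188}\right) = 3 \left(- \frac{1}{16}\right) 81 \left(- \frac{1}{9188}\right) = 3 \left(\left(- \frac{81}{16}\right) \left(- \frac{1}{9188}\right)\right) = 3 \cdot \frac{81}{147008} = \frac{243}{147008}$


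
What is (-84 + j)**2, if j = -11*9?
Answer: 33489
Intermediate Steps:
j = -99
(-84 + j)**2 = (-84 - 99)**2 = (-183)**2 = 33489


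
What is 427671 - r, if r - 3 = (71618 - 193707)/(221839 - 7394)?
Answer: 8337398759/19495 ≈ 4.2767e+5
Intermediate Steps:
r = 47386/19495 (r = 3 + (71618 - 193707)/(221839 - 7394) = 3 - 122089/214445 = 3 - 122089*1/214445 = 3 - 11099/19495 = 47386/19495 ≈ 2.4307)
427671 - r = 427671 - 1*47386/19495 = 427671 - 47386/19495 = 8337398759/19495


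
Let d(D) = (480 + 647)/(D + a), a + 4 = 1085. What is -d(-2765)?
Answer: 1127/1684 ≈ 0.66924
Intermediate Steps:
a = 1081 (a = -4 + 1085 = 1081)
d(D) = 1127/(1081 + D) (d(D) = (480 + 647)/(D + 1081) = 1127/(1081 + D))
-d(-2765) = -1127/(1081 - 2765) = -1127/(-1684) = -1127*(-1)/1684 = -1*(-1127/1684) = 1127/1684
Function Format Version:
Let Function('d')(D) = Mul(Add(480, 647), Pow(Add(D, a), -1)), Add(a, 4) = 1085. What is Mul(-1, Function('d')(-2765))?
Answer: Rational(1127, 1684) ≈ 0.66924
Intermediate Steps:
a = 1081 (a = Add(-4, 1085) = 1081)
Function('d')(D) = Mul(1127, Pow(Add(1081, D), -1)) (Function('d')(D) = Mul(Add(480, 647), Pow(Add(D, 1081), -1)) = Mul(1127, Pow(Add(1081, D), -1)))
Mul(-1, Function('d')(-2765)) = Mul(-1, Mul(1127, Pow(Add(1081, -2765), -1))) = Mul(-1, Mul(1127, Pow(-1684, -1))) = Mul(-1, Mul(1127, Rational(-1, 1684))) = Mul(-1, Rational(-1127, 1684)) = Rational(1127, 1684)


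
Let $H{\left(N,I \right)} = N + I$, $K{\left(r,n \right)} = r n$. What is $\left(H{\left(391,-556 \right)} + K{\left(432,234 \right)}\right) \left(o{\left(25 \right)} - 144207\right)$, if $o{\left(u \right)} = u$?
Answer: $-14551279986$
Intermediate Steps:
$K{\left(r,n \right)} = n r$
$H{\left(N,I \right)} = I + N$
$\left(H{\left(391,-556 \right)} + K{\left(432,234 \right)}\right) \left(o{\left(25 \right)} - 144207\right) = \left(\left(-556 + 391\right) + 234 \cdot 432\right) \left(25 - 144207\right) = \left(-165 + 101088\right) \left(-144182\right) = 100923 \left(-144182\right) = -14551279986$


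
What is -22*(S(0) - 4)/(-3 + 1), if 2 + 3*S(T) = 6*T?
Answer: -154/3 ≈ -51.333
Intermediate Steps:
S(T) = -⅔ + 2*T (S(T) = -⅔ + (6*T)/3 = -⅔ + 2*T)
-22*(S(0) - 4)/(-3 + 1) = -22*((-⅔ + 2*0) - 4)/(-3 + 1) = -22*((-⅔ + 0) - 4)/(-2) = -22*(-⅔ - 4)*(-1)/2 = -(-308)*(-1)/(3*2) = -22*7/3 = -154/3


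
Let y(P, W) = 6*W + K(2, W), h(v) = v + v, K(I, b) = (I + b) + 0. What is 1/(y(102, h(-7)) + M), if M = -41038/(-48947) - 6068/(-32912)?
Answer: -402735916/38250734673 ≈ -0.010529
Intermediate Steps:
K(I, b) = I + b
h(v) = 2*v
y(P, W) = 2 + 7*W (y(P, W) = 6*W + (2 + W) = 2 + 7*W)
M = 411913263/402735916 (M = -41038*(-1/48947) - 6068*(-1/32912) = 41038/48947 + 1517/8228 = 411913263/402735916 ≈ 1.0228)
1/(y(102, h(-7)) + M) = 1/((2 + 7*(2*(-7))) + 411913263/402735916) = 1/((2 + 7*(-14)) + 411913263/402735916) = 1/((2 - 98) + 411913263/402735916) = 1/(-96 + 411913263/402735916) = 1/(-38250734673/402735916) = -402735916/38250734673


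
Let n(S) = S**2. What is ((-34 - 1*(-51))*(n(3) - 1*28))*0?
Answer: 0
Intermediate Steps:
((-34 - 1*(-51))*(n(3) - 1*28))*0 = ((-34 - 1*(-51))*(3**2 - 1*28))*0 = ((-34 + 51)*(9 - 28))*0 = (17*(-19))*0 = -323*0 = 0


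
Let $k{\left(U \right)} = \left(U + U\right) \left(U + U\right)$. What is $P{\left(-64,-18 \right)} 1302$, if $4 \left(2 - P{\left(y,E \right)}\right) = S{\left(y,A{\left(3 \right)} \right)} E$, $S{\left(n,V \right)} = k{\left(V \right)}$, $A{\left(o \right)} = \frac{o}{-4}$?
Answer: $\frac{63147}{4} \approx 15787.0$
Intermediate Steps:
$A{\left(o \right)} = - \frac{o}{4}$ ($A{\left(o \right)} = o \left(- \frac{1}{4}\right) = - \frac{o}{4}$)
$k{\left(U \right)} = 4 U^{2}$ ($k{\left(U \right)} = 2 U 2 U = 4 U^{2}$)
$S{\left(n,V \right)} = 4 V^{2}$
$P{\left(y,E \right)} = 2 - \frac{9 E}{16}$ ($P{\left(y,E \right)} = 2 - \frac{4 \left(\left(- \frac{1}{4}\right) 3\right)^{2} E}{4} = 2 - \frac{4 \left(- \frac{3}{4}\right)^{2} E}{4} = 2 - \frac{4 \cdot \frac{9}{16} E}{4} = 2 - \frac{\frac{9}{4} E}{4} = 2 - \frac{9 E}{16}$)
$P{\left(-64,-18 \right)} 1302 = \left(2 - - \frac{81}{8}\right) 1302 = \left(2 + \frac{81}{8}\right) 1302 = \frac{97}{8} \cdot 1302 = \frac{63147}{4}$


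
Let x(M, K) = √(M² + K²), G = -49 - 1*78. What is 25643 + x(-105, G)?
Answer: 25643 + √27154 ≈ 25808.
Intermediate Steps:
G = -127 (G = -49 - 78 = -127)
x(M, K) = √(K² + M²)
25643 + x(-105, G) = 25643 + √((-127)² + (-105)²) = 25643 + √(16129 + 11025) = 25643 + √27154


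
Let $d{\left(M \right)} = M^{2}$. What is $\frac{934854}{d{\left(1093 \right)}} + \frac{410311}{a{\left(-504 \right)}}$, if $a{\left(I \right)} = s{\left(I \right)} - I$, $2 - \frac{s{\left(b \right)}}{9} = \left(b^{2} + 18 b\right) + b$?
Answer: $\frac{1565975786213}{2627556407262} \approx 0.59598$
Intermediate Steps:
$s{\left(b \right)} = 18 - 171 b - 9 b^{2}$ ($s{\left(b \right)} = 18 - 9 \left(\left(b^{2} + 18 b\right) + b\right) = 18 - 9 \left(b^{2} + 19 b\right) = 18 - \left(9 b^{2} + 171 b\right) = 18 - 171 b - 9 b^{2}$)
$a{\left(I \right)} = 18 - 172 I - 9 I^{2}$ ($a{\left(I \right)} = \left(18 - 171 I - 9 I^{2}\right) - I = 18 - 172 I - 9 I^{2}$)
$\frac{934854}{d{\left(1093 \right)}} + \frac{410311}{a{\left(-504 \right)}} = \frac{934854}{1093^{2}} + \frac{410311}{18 - -86688 - 9 \left(-504\right)^{2}} = \frac{934854}{1194649} + \frac{410311}{18 + 86688 - 2286144} = 934854 \cdot \frac{1}{1194649} + \frac{410311}{18 + 86688 - 2286144} = \frac{934854}{1194649} + \frac{410311}{-2199438} = \frac{934854}{1194649} + 410311 \left(- \frac{1}{2199438}\right) = \frac{934854}{1194649} - \frac{410311}{2199438} = \frac{1565975786213}{2627556407262}$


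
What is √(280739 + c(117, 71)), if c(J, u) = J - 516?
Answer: 2*√70085 ≈ 529.47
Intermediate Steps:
c(J, u) = -516 + J
√(280739 + c(117, 71)) = √(280739 + (-516 + 117)) = √(280739 - 399) = √280340 = 2*√70085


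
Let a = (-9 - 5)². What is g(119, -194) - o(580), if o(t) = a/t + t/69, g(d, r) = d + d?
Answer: 2293709/10005 ≈ 229.26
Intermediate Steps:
a = 196 (a = (-14)² = 196)
g(d, r) = 2*d
o(t) = 196/t + t/69
g(119, -194) - o(580) = 2*119 - (196/580 + (1/69)*580) = 238 - (196*(1/580) + 580/69) = 238 - (49/145 + 580/69) = 238 - 1*87481/10005 = 238 - 87481/10005 = 2293709/10005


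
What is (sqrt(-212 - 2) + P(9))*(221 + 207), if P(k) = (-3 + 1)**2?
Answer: 1712 + 428*I*sqrt(214) ≈ 1712.0 + 6261.1*I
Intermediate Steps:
P(k) = 4 (P(k) = (-2)**2 = 4)
(sqrt(-212 - 2) + P(9))*(221 + 207) = (sqrt(-212 - 2) + 4)*(221 + 207) = (sqrt(-214) + 4)*428 = (I*sqrt(214) + 4)*428 = (4 + I*sqrt(214))*428 = 1712 + 428*I*sqrt(214)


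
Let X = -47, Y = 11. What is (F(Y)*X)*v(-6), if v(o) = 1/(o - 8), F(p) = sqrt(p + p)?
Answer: 47*sqrt(22)/14 ≈ 15.746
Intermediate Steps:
F(p) = sqrt(2)*sqrt(p) (F(p) = sqrt(2*p) = sqrt(2)*sqrt(p))
v(o) = 1/(-8 + o)
(F(Y)*X)*v(-6) = ((sqrt(2)*sqrt(11))*(-47))/(-8 - 6) = (sqrt(22)*(-47))/(-14) = -47*sqrt(22)*(-1/14) = 47*sqrt(22)/14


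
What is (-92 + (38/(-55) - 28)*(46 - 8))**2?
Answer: 4228120576/3025 ≈ 1.3977e+6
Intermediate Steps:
(-92 + (38/(-55) - 28)*(46 - 8))**2 = (-92 + (38*(-1/55) - 28)*38)**2 = (-92 + (-38/55 - 28)*38)**2 = (-92 - 1578/55*38)**2 = (-92 - 59964/55)**2 = (-65024/55)**2 = 4228120576/3025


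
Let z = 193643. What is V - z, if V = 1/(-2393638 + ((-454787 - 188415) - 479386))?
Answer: -680892551319/3516226 ≈ -1.9364e+5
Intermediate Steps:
V = -1/3516226 (V = 1/(-2393638 + (-643202 - 479386)) = 1/(-2393638 - 1122588) = 1/(-3516226) = -1/3516226 ≈ -2.8440e-7)
V - z = -1/3516226 - 1*193643 = -1/3516226 - 193643 = -680892551319/3516226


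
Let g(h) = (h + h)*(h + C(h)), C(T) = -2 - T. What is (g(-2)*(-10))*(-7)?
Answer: 560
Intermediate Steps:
g(h) = -4*h (g(h) = (h + h)*(h + (-2 - h)) = (2*h)*(-2) = -4*h)
(g(-2)*(-10))*(-7) = (-4*(-2)*(-10))*(-7) = (8*(-10))*(-7) = -80*(-7) = 560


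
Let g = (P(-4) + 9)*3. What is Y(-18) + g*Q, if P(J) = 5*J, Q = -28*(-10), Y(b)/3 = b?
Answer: -9294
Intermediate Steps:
Y(b) = 3*b
Q = 280
g = -33 (g = (5*(-4) + 9)*3 = (-20 + 9)*3 = -11*3 = -33)
Y(-18) + g*Q = 3*(-18) - 33*280 = -54 - 9240 = -9294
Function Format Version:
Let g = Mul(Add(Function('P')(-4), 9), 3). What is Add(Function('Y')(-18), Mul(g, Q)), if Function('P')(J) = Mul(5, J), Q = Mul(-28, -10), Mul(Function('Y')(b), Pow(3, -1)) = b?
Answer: -9294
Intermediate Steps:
Function('Y')(b) = Mul(3, b)
Q = 280
g = -33 (g = Mul(Add(Mul(5, -4), 9), 3) = Mul(Add(-20, 9), 3) = Mul(-11, 3) = -33)
Add(Function('Y')(-18), Mul(g, Q)) = Add(Mul(3, -18), Mul(-33, 280)) = Add(-54, -9240) = -9294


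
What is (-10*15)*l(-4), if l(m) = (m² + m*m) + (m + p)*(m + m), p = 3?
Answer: -6000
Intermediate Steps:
l(m) = 2*m² + 2*m*(3 + m) (l(m) = (m² + m*m) + (m + 3)*(m + m) = (m² + m²) + (3 + m)*(2*m) = 2*m² + 2*m*(3 + m))
(-10*15)*l(-4) = (-10*15)*(2*(-4)*(3 + 2*(-4))) = -300*(-4)*(3 - 8) = -300*(-4)*(-5) = -150*40 = -6000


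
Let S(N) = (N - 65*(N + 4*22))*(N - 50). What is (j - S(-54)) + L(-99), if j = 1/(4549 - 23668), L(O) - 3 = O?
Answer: -4503518689/19119 ≈ -2.3555e+5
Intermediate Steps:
L(O) = 3 + O
S(N) = (-5720 - 64*N)*(-50 + N) (S(N) = (N - 65*(N + 88))*(-50 + N) = (N - 65*(88 + N))*(-50 + N) = (N + (-5720 - 65*N))*(-50 + N) = (-5720 - 64*N)*(-50 + N))
j = -1/19119 (j = 1/(-19119) = -1/19119 ≈ -5.2304e-5)
(j - S(-54)) + L(-99) = (-1/19119 - (286000 - 2520*(-54) - 64*(-54)²)) + (3 - 99) = (-1/19119 - (286000 + 136080 - 64*2916)) - 96 = (-1/19119 - (286000 + 136080 - 186624)) - 96 = (-1/19119 - 1*235456) - 96 = (-1/19119 - 235456) - 96 = -4501683265/19119 - 96 = -4503518689/19119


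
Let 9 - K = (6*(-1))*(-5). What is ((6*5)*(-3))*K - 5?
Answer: 1885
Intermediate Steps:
K = -21 (K = 9 - 6*(-1)*(-5) = 9 - (-6)*(-5) = 9 - 1*30 = 9 - 30 = -21)
((6*5)*(-3))*K - 5 = ((6*5)*(-3))*(-21) - 5 = (30*(-3))*(-21) - 5 = -90*(-21) - 5 = 1890 - 5 = 1885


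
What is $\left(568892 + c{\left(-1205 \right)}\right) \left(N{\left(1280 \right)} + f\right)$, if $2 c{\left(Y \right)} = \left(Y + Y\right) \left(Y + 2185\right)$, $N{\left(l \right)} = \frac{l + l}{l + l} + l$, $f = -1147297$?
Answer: $701370960128$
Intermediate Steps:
$N{\left(l \right)} = 1 + l$ ($N{\left(l \right)} = \frac{2 l}{2 l} + l = 2 l \frac{1}{2 l} + l = 1 + l$)
$c{\left(Y \right)} = Y \left(2185 + Y\right)$ ($c{\left(Y \right)} = \frac{\left(Y + Y\right) \left(Y + 2185\right)}{2} = \frac{2 Y \left(2185 + Y\right)}{2} = Y \left(2185 + Y\right)$)
$\left(568892 + c{\left(-1205 \right)}\right) \left(N{\left(1280 \right)} + f\right) = \left(568892 - 1205 \left(2185 - 1205\right)\right) \left(\left(1 + 1280\right) - 1147297\right) = \left(568892 - 1180900\right) \left(1281 - 1147297\right) = \left(568892 - 1180900\right) \left(-1146016\right) = \left(-612008\right) \left(-1146016\right) = 701370960128$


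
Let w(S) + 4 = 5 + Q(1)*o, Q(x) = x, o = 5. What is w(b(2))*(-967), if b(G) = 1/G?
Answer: -5802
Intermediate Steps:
w(S) = 6 (w(S) = -4 + (5 + 1*5) = -4 + (5 + 5) = -4 + 10 = 6)
w(b(2))*(-967) = 6*(-967) = -5802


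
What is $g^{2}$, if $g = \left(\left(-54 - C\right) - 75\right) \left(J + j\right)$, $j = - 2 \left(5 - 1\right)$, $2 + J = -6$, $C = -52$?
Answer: $1517824$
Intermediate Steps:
$J = -8$ ($J = -2 - 6 = -8$)
$j = -8$ ($j = \left(-2\right) 4 = -8$)
$g = 1232$ ($g = \left(\left(-54 - -52\right) - 75\right) \left(-8 - 8\right) = \left(\left(-54 + 52\right) - 75\right) \left(-16\right) = \left(-2 - 75\right) \left(-16\right) = \left(-77\right) \left(-16\right) = 1232$)
$g^{2} = 1232^{2} = 1517824$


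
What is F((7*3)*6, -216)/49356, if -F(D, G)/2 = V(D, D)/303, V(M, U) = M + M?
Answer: -14/415413 ≈ -3.3701e-5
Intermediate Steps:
V(M, U) = 2*M
F(D, G) = -4*D/303 (F(D, G) = -2*2*D/303 = -4*D/303)
F((7*3)*6, -216)/49356 = -4*7*3*6/303/49356 = -28*6/101*(1/49356) = -4/303*126*(1/49356) = -168/101*1/49356 = -14/415413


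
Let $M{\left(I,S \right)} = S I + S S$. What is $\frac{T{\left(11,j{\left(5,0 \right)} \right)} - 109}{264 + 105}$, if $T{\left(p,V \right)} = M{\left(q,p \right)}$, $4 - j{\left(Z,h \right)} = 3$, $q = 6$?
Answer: $\frac{26}{123} \approx 0.21138$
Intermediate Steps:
$j{\left(Z,h \right)} = 1$ ($j{\left(Z,h \right)} = 4 - 3 = 1$)
$M{\left(I,S \right)} = S^{2} + I S$ ($M{\left(I,S \right)} = I S + S^{2} = S^{2} + I S$)
$T{\left(p,V \right)} = p \left(6 + p\right)$
$\frac{T{\left(11,j{\left(5,0 \right)} \right)} - 109}{264 + 105} = \frac{11 \left(6 + 11\right) - 109}{264 + 105} = \frac{11 \cdot 17 - 109}{369} = \left(187 - 109\right) \frac{1}{369} = 78 \cdot \frac{1}{369} = \frac{26}{123}$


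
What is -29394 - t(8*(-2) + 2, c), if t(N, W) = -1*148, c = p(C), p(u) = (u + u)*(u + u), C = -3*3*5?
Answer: -29246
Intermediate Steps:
C = -45 (C = -9*5 = -45)
p(u) = 4*u² (p(u) = (2*u)*(2*u) = 4*u²)
c = 8100 (c = 4*(-45)² = 4*2025 = 8100)
t(N, W) = -148
-29394 - t(8*(-2) + 2, c) = -29394 - 1*(-148) = -29394 + 148 = -29246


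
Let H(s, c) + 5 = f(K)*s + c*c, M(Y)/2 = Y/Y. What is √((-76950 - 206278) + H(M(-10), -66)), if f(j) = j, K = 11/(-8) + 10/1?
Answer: I*√1115439/2 ≈ 528.07*I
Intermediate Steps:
K = 69/8 (K = 11*(-⅛) + 10*1 = -11/8 + 10 = 69/8 ≈ 8.6250)
M(Y) = 2 (M(Y) = 2*(Y/Y) = 2*1 = 2)
H(s, c) = -5 + c² + 69*s/8 (H(s, c) = -5 + (69*s/8 + c*c) = -5 + (69*s/8 + c²) = -5 + (c² + 69*s/8) = -5 + c² + 69*s/8)
√((-76950 - 206278) + H(M(-10), -66)) = √((-76950 - 206278) + (-5 + (-66)² + (69/8)*2)) = √(-283228 + (-5 + 4356 + 69/4)) = √(-283228 + 17473/4) = √(-1115439/4) = I*√1115439/2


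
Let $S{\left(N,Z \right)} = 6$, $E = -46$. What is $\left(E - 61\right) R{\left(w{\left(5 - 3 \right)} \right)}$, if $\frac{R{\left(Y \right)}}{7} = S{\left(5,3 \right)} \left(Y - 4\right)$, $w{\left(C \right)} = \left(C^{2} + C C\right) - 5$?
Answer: $4494$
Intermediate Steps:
$w{\left(C \right)} = -5 + 2 C^{2}$ ($w{\left(C \right)} = \left(C^{2} + C^{2}\right) - 5 = 2 C^{2} - 5 = -5 + 2 C^{2}$)
$R{\left(Y \right)} = -168 + 42 Y$ ($R{\left(Y \right)} = 7 \cdot 6 \left(Y - 4\right) = 7 \cdot 6 \left(-4 + Y\right) = 7 \left(-24 + 6 Y\right) = -168 + 42 Y$)
$\left(E - 61\right) R{\left(w{\left(5 - 3 \right)} \right)} = \left(-46 - 61\right) \left(-168 + 42 \left(-5 + 2 \left(5 - 3\right)^{2}\right)\right) = - 107 \left(-168 + 42 \left(-5 + 2 \left(5 - 3\right)^{2}\right)\right) = - 107 \left(-168 + 42 \left(-5 + 2 \cdot 2^{2}\right)\right) = - 107 \left(-168 + 42 \left(-5 + 2 \cdot 4\right)\right) = - 107 \left(-168 + 42 \left(-5 + 8\right)\right) = - 107 \left(-168 + 42 \cdot 3\right) = - 107 \left(-168 + 126\right) = \left(-107\right) \left(-42\right) = 4494$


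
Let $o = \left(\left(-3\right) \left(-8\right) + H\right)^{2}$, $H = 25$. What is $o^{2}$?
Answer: $5764801$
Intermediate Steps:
$o = 2401$ ($o = \left(\left(-3\right) \left(-8\right) + 25\right)^{2} = \left(24 + 25\right)^{2} = 49^{2} = 2401$)
$o^{2} = 2401^{2} = 5764801$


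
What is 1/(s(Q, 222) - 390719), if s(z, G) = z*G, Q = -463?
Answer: -1/493505 ≈ -2.0263e-6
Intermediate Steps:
s(z, G) = G*z
1/(s(Q, 222) - 390719) = 1/(222*(-463) - 390719) = 1/(-102786 - 390719) = 1/(-493505) = -1/493505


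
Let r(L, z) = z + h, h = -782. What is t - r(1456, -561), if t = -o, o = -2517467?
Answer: 2518810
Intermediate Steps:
r(L, z) = -782 + z (r(L, z) = z - 782 = -782 + z)
t = 2517467 (t = -1*(-2517467) = 2517467)
t - r(1456, -561) = 2517467 - (-782 - 561) = 2517467 - 1*(-1343) = 2517467 + 1343 = 2518810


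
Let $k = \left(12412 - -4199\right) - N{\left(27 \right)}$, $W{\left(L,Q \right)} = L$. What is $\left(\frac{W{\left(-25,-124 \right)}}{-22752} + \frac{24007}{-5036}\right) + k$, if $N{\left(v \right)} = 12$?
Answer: $\frac{475337983691}{28644768} \approx 16594.0$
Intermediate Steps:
$k = 16599$ ($k = \left(12412 - -4199\right) - 12 = \left(12412 + 4199\right) - 12 = 16611 - 12 = 16599$)
$\left(\frac{W{\left(-25,-124 \right)}}{-22752} + \frac{24007}{-5036}\right) + k = \left(- \frac{25}{-22752} + \frac{24007}{-5036}\right) + 16599 = \left(\left(-25\right) \left(- \frac{1}{22752}\right) + 24007 \left(- \frac{1}{5036}\right)\right) + 16599 = \left(\frac{25}{22752} - \frac{24007}{5036}\right) + 16599 = - \frac{136520341}{28644768} + 16599 = \frac{475337983691}{28644768}$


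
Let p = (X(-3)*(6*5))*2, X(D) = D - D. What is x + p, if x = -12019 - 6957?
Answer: -18976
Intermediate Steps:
X(D) = 0
p = 0 (p = (0*(6*5))*2 = (0*30)*2 = 0*2 = 0)
x = -18976
x + p = -18976 + 0 = -18976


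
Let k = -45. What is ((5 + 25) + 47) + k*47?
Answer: -2038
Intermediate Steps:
((5 + 25) + 47) + k*47 = ((5 + 25) + 47) - 45*47 = (30 + 47) - 2115 = 77 - 2115 = -2038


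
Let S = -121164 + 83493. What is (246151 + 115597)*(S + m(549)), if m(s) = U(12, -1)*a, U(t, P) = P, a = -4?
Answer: -13625961916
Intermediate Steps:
m(s) = 4 (m(s) = -1*(-4) = 4)
S = -37671
(246151 + 115597)*(S + m(549)) = (246151 + 115597)*(-37671 + 4) = 361748*(-37667) = -13625961916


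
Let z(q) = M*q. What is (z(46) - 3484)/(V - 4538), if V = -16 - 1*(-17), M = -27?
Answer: 4726/4537 ≈ 1.0417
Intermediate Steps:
z(q) = -27*q
V = 1 (V = -16 + 17 = 1)
(z(46) - 3484)/(V - 4538) = (-27*46 - 3484)/(1 - 4538) = (-1242 - 3484)/(-4537) = -4726*(-1/4537) = 4726/4537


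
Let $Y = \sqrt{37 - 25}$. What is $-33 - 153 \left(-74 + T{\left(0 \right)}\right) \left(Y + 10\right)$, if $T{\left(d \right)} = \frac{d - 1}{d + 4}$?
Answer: $\frac{227139}{2} + \frac{45441 \sqrt{3}}{2} \approx 1.5292 \cdot 10^{5}$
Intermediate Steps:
$Y = 2 \sqrt{3}$ ($Y = \sqrt{12} = 2 \sqrt{3} \approx 3.4641$)
$T{\left(d \right)} = \frac{-1 + d}{4 + d}$
$-33 - 153 \left(-74 + T{\left(0 \right)}\right) \left(Y + 10\right) = -33 - 153 \left(-74 + \frac{-1 + 0}{4 + 0}\right) \left(2 \sqrt{3} + 10\right) = -33 - 153 \left(-74 + \frac{1}{4} \left(-1\right)\right) \left(10 + 2 \sqrt{3}\right) = -33 - 153 \left(-74 - \frac{1}{4}\right) \left(10 + 2 \sqrt{3}\right) = -33 - 153 \left(- \frac{297 \left(10 + 2 \sqrt{3}\right)}{4}\right) = -33 - 153 \left(- \frac{1485}{2} - \frac{297 \sqrt{3}}{2}\right) = -33 + \left(\frac{227205}{2} + \frac{45441 \sqrt{3}}{2}\right) = \frac{227139}{2} + \frac{45441 \sqrt{3}}{2}$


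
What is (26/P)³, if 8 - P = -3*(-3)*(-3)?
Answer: 17576/42875 ≈ 0.40994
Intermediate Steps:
P = 35 (P = 8 - (-3*(-3))*(-3) = 8 - 9*(-3) = 8 - 1*(-27) = 8 + 27 = 35)
(26/P)³ = (26/35)³ = 17576/42875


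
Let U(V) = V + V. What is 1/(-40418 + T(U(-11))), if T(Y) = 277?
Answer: -1/40141 ≈ -2.4912e-5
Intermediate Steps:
U(V) = 2*V
1/(-40418 + T(U(-11))) = 1/(-40418 + 277) = 1/(-40141) = -1/40141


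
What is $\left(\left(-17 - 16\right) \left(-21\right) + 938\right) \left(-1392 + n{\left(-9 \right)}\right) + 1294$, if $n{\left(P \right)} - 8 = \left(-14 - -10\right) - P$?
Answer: $-2247855$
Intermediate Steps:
$n{\left(P \right)} = 4 - P$ ($n{\left(P \right)} = 8 - \left(4 + P\right) = 4 - P$)
$\left(\left(-17 - 16\right) \left(-21\right) + 938\right) \left(-1392 + n{\left(-9 \right)}\right) + 1294 = \left(\left(-17 - 16\right) \left(-21\right) + 938\right) \left(-1392 + \left(4 - -9\right)\right) + 1294 = \left(\left(-33\right) \left(-21\right) + 938\right) \left(-1392 + \left(4 + 9\right)\right) + 1294 = \left(693 + 938\right) \left(-1392 + 13\right) + 1294 = 1631 \left(-1379\right) + 1294 = -2249149 + 1294 = -2247855$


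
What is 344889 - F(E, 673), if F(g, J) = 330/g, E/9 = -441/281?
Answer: 456319057/1323 ≈ 3.4491e+5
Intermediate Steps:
E = -3969/281 (E = 9*(-441/281) = -3969/281 ≈ -14.125)
344889 - F(E, 673) = 344889 - 330/(-3969/281) = 344889 - 330*(-281)/3969 = 344889 - 1*(-30910/1323) = 344889 + 30910/1323 = 456319057/1323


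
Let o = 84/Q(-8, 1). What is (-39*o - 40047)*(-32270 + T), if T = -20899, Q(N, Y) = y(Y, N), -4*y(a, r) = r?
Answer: 2216349765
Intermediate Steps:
y(a, r) = -r/4
Q(N, Y) = -N/4
o = 42 (o = 84/((-¼*(-8))) = 84/2 = 84*(½) = 42)
(-39*o - 40047)*(-32270 + T) = (-39*42 - 40047)*(-32270 - 20899) = (-1638 - 40047)*(-53169) = -41685*(-53169) = 2216349765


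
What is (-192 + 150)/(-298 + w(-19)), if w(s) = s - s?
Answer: 21/149 ≈ 0.14094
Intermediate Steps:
w(s) = 0
(-192 + 150)/(-298 + w(-19)) = (-192 + 150)/(-298 + 0) = -42/(-298) = -42*(-1/298) = 21/149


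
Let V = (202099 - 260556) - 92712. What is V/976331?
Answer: -151169/976331 ≈ -0.15483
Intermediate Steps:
V = -151169 (V = -58457 - 92712 = -151169)
V/976331 = -151169/976331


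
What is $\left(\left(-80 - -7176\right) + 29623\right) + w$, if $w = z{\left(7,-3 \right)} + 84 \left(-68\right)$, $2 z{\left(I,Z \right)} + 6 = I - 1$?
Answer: $31007$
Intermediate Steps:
$z{\left(I,Z \right)} = - \frac{7}{2} + \frac{I}{2}$ ($z{\left(I,Z \right)} = -3 + \frac{I - 1}{2} = -3 + \frac{-1 + I}{2} = -3 + \left(- \frac{1}{2} + \frac{I}{2}\right) = - \frac{7}{2} + \frac{I}{2}$)
$w = -5712$ ($w = \left(- \frac{7}{2} + \frac{1}{2} \cdot 7\right) + 84 \left(-68\right) = \left(- \frac{7}{2} + \frac{7}{2}\right) - 5712 = 0 - 5712 = -5712$)
$\left(\left(-80 - -7176\right) + 29623\right) + w = \left(\left(-80 - -7176\right) + 29623\right) - 5712 = \left(\left(-80 + 7176\right) + 29623\right) - 5712 = \left(7096 + 29623\right) - 5712 = 36719 - 5712 = 31007$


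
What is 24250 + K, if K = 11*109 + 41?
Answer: 25490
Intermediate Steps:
K = 1240 (K = 1199 + 41 = 1240)
24250 + K = 24250 + 1240 = 25490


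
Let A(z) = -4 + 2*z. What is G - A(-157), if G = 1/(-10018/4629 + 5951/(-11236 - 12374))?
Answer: 9318406208/29341351 ≈ 317.59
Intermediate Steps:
G = -12143410/29341351 (G = 1/(-10018*1/4629 + 5951/(-23610)) = 1/(-10018/4629 + 5951*(-1/23610)) = 1/(-10018/4629 - 5951/23610) = 1/(-29341351/12143410) = -12143410/29341351 ≈ -0.41387)
G - A(-157) = -12143410/29341351 - (-4 + 2*(-157)) = -12143410/29341351 - (-4 - 314) = -12143410/29341351 - 1*(-318) = -12143410/29341351 + 318 = 9318406208/29341351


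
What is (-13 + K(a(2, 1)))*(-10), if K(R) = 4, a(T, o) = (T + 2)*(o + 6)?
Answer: 90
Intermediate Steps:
a(T, o) = (2 + T)*(6 + o)
(-13 + K(a(2, 1)))*(-10) = (-13 + 4)*(-10) = -9*(-10) = 90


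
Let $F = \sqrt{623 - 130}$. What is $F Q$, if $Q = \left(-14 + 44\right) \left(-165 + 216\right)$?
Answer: $1530 \sqrt{493} \approx 33972.0$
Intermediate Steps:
$F = \sqrt{493} \approx 22.204$
$Q = 1530$ ($Q = 30 \cdot 51 = 1530$)
$F Q = \sqrt{493} \cdot 1530 = 1530 \sqrt{493}$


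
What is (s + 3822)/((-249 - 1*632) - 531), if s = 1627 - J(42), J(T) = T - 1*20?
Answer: -5427/1412 ≈ -3.8435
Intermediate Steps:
J(T) = -20 + T (J(T) = T - 20 = -20 + T)
s = 1605 (s = 1627 - (-20 + 42) = 1627 - 1*22 = 1627 - 22 = 1605)
(s + 3822)/((-249 - 1*632) - 531) = (1605 + 3822)/((-249 - 1*632) - 531) = 5427/((-249 - 632) - 531) = 5427/(-881 - 531) = 5427/(-1412) = 5427*(-1/1412) = -5427/1412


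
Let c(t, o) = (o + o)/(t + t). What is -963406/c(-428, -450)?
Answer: -206168884/225 ≈ -9.1631e+5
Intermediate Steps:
c(t, o) = o/t (c(t, o) = (2*o)/((2*t)) = (2*o)*(1/(2*t)) = o/t)
-963406/c(-428, -450) = -963406/((-450/(-428))) = -963406/((-450*(-1/428))) = -963406/225/214 = -963406*214/225 = -206168884/225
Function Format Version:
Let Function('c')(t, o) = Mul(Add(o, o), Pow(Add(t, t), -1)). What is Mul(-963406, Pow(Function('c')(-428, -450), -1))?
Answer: Rational(-206168884, 225) ≈ -9.1631e+5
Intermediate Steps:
Function('c')(t, o) = Mul(o, Pow(t, -1)) (Function('c')(t, o) = Mul(Mul(2, o), Pow(Mul(2, t), -1)) = Mul(Mul(2, o), Mul(Rational(1, 2), Pow(t, -1))) = Mul(o, Pow(t, -1)))
Mul(-963406, Pow(Function('c')(-428, -450), -1)) = Mul(-963406, Pow(Mul(-450, Pow(-428, -1)), -1)) = Mul(-963406, Pow(Mul(-450, Rational(-1, 428)), -1)) = Mul(-963406, Pow(Rational(225, 214), -1)) = Mul(-963406, Rational(214, 225)) = Rational(-206168884, 225)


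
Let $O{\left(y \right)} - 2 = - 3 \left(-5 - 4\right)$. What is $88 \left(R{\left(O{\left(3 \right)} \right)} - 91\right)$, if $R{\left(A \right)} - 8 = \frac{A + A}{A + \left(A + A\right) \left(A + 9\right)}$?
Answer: $- \frac{51112}{7} \approx -7301.7$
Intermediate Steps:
$O{\left(y \right)} = 29$ ($O{\left(y \right)} = 2 - 3 \left(-5 - 4\right) = 2 - -27 = 2 + 27 = 29$)
$R{\left(A \right)} = 8 + \frac{2 A}{A + 2 A \left(9 + A\right)}$ ($R{\left(A \right)} = 8 + \frac{A + A}{A + \left(A + A\right) \left(A + 9\right)} = 8 + \frac{2 A}{A + 2 A \left(9 + A\right)}$)
$88 \left(R{\left(O{\left(3 \right)} \right)} - 91\right) = 88 \left(\frac{2 \left(77 + 8 \cdot 29\right)}{19 + 2 \cdot 29} - 91\right) = 88 \left(\frac{2 \left(77 + 232\right)}{19 + 58} - 91\right) = 88 \left(2 \cdot \frac{1}{77} \cdot 309 - 91\right) = 88 \left(\frac{618}{77} - 91\right) = 88 \left(- \frac{6389}{77}\right) = - \frac{51112}{7}$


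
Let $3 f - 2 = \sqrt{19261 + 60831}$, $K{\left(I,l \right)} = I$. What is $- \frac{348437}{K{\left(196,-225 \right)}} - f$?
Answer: $- \frac{1045703}{588} - \frac{2 \sqrt{20023}}{3} \approx -1872.7$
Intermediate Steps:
$f = \frac{2}{3} + \frac{2 \sqrt{20023}}{3}$ ($f = \frac{2}{3} + \frac{\sqrt{19261 + 60831}}{3} = \frac{2}{3} + \frac{\sqrt{80092}}{3} = \frac{2}{3} + \frac{2 \sqrt{20023}}{3} \approx 95.002$)
$- \frac{348437}{K{\left(196,-225 \right)}} - f = - \frac{348437}{196} - \left(\frac{2}{3} + \frac{2 \sqrt{20023}}{3}\right) = - \frac{1045703}{588} - \frac{2 \sqrt{20023}}{3}$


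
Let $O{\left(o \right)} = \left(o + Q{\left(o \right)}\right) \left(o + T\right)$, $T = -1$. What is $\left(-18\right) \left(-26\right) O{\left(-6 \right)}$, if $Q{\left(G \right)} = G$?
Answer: $39312$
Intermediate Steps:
$O{\left(o \right)} = 2 o \left(-1 + o\right)$ ($O{\left(o \right)} = \left(o + o\right) \left(o - 1\right) = 2 o \left(-1 + o\right)$)
$\left(-18\right) \left(-26\right) O{\left(-6 \right)} = \left(-18\right) \left(-26\right) 2 \left(-6\right) \left(-1 - 6\right) = 468 \cdot 2 \left(-6\right) \left(-7\right) = 468 \cdot 84 = 39312$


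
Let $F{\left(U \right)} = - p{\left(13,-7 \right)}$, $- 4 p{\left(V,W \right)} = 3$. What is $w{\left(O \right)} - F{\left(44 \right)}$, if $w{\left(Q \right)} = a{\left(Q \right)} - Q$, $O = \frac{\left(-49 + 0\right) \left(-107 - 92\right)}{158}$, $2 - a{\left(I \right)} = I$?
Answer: $- \frac{38609}{316} \approx -122.18$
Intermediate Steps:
$p{\left(V,W \right)} = - \frac{3}{4}$ ($p{\left(V,W \right)} = \left(- \frac{1}{4}\right) 3 = - \frac{3}{4}$)
$a{\left(I \right)} = 2 - I$
$F{\left(U \right)} = \frac{3}{4}$ ($F{\left(U \right)} = \left(-1\right) \left(- \frac{3}{4}\right) = \frac{3}{4}$)
$O = \frac{9751}{158}$ ($O = \left(-49\right) \left(-199\right) \frac{1}{158} = 9751 \cdot \frac{1}{158} = \frac{9751}{158} \approx 61.715$)
$w{\left(Q \right)} = 2 - 2 Q$ ($w{\left(Q \right)} = \left(2 - Q\right) - Q = 2 - 2 Q$)
$w{\left(O \right)} - F{\left(44 \right)} = \left(2 - \frac{9751}{79}\right) - \frac{3}{4} = - \frac{9593}{79} - \frac{3}{4} = - \frac{38609}{316}$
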